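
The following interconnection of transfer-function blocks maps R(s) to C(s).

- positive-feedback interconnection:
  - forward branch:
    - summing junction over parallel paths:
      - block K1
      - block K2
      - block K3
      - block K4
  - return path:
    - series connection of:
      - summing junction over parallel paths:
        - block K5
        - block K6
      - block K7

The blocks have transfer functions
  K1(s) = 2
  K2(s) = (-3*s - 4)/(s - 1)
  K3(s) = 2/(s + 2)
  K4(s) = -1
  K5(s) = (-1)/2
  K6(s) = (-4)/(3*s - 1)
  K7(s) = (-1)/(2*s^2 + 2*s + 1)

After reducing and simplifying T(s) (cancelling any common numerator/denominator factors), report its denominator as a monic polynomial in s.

The answer is s^5 + 5*s^4/3 - 2*s^3/3 + 19*s^2/12 + 79*s/12 + 22/3.

Reasoning:
1. parallel reduction of K1, K2, K3, K4; result (-2*s^2 - 7*s - 12)/(s^2 + s - 2)
2. sum the parallel branches K5, K6; result (-3*s - 7)/(6*s - 2)
3. cascade (K5+K6), K7; result (3*s + 7)/(12*s^3 + 8*s^2 + 2*s - 2)
4. reduce the feedback loop with forward (K1+K2+K3+K4) and return ((K5+K6)*K7); result (-24*s^5 - 100*s^4 - 204*s^3 - 106*s^2 - 10*s + 24)/(12*s^5 + 20*s^4 - 8*s^3 + 19*s^2 + 79*s + 88)
That last expression is T(s), already simplified. Scaling its denominator by 1/12 (the reciprocal of the leading coefficient) yields the monic denominator.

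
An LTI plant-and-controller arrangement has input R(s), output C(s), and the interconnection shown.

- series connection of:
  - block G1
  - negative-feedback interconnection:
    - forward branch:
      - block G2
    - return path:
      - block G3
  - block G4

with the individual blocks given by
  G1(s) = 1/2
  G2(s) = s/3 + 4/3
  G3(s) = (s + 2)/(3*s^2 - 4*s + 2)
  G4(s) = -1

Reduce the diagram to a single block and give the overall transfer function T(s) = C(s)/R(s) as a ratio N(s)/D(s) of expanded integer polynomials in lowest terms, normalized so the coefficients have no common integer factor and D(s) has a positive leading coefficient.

Answer: (-3*s^3 - 8*s^2 + 14*s - 8)/(20*s^2 - 12*s + 28)

Working:
(1) close the feedback loop around G2, G3, giving (3*s^3 + 8*s^2 - 14*s + 8)/(10*s^2 - 6*s + 14)
(2) multiply G1, [G2/(1+G2*G3)], G4 (series): this yields T(s), and no further normalization is needed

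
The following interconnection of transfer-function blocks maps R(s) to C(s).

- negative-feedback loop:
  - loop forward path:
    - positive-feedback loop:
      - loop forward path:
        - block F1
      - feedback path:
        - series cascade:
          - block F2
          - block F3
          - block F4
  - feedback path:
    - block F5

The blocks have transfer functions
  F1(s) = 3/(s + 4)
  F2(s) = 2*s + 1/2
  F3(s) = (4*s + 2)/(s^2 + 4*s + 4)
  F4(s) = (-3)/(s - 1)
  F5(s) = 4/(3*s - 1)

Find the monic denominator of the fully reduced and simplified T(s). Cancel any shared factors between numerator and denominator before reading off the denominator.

[1] reduce the series chain F2, F3, F4 = (-24*s^2 - 18*s - 3)/(s^3 + 3*s^2 - 4)
[2] collapse the loop (F1 forward, (F2*F3*F4) return) = (3*s^3 + 9*s^2 - 12)/(s^4 + 7*s^3 + 84*s^2 + 50*s - 7)
[3] apply the feedback formula to [F1/(1-F1*(F2*F3*F4))], F5 = (9*s^4 + 24*s^3 - 9*s^2 - 36*s + 12)/(3*s^5 + 20*s^4 + 257*s^3 + 102*s^2 - 71*s - 41)
T(s) is the step-3 result (common factors already cancelled). Leading coefficient of the denominator: 3. Divide through by 3 for the monic polynomial.

Answer: s^5 + 20*s^4/3 + 257*s^3/3 + 34*s^2 - 71*s/3 - 41/3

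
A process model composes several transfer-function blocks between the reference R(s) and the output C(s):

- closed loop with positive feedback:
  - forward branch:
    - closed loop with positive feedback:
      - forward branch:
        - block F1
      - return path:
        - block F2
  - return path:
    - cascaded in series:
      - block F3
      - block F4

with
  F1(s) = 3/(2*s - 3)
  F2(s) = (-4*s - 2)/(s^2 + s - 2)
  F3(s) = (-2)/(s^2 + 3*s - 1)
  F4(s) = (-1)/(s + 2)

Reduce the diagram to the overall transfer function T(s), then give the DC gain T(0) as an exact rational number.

The answer is -1.

Reasoning:
(1) close the feedback loop around F1, F2 -> (3*s^2 + 3*s - 6)/(2*s^3 - s^2 + 5*s + 12)
(2) multiply F3, F4 (series) -> 2/(s^3 + 5*s^2 + 5*s - 2)
(3) feedback reduction of [F1/(1-F1*F2)], (F3*F4) -> (3*s^4 + 12*s^3 - 21*s + 6)/(2*s^5 + 5*s^4 + 28*s^2 + 25*s - 6)
DC gain: substitute s = 0 into T(s) from step 3: T(0) = 6/(-6) = -1.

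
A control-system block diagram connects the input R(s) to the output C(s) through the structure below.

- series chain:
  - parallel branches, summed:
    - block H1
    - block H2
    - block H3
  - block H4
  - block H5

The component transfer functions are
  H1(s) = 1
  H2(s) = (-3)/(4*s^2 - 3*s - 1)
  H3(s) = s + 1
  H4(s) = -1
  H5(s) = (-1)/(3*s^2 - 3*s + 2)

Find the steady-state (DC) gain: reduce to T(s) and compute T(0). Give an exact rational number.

Answer: 5/2

Working:
Step 1. add H1, H2, H3 (parallel) = (4*s^3 + 5*s^2 - 7*s - 5)/(4*s^2 - 3*s - 1)
Step 2. cascade (H1+H2+H3), H4, H5 = (4*s^3 + 5*s^2 - 7*s - 5)/(12*s^4 - 21*s^3 + 14*s^2 - 3*s - 2)
Step 2 gives the overall T(s). Then T(0) = -5/(-2) = 5/2.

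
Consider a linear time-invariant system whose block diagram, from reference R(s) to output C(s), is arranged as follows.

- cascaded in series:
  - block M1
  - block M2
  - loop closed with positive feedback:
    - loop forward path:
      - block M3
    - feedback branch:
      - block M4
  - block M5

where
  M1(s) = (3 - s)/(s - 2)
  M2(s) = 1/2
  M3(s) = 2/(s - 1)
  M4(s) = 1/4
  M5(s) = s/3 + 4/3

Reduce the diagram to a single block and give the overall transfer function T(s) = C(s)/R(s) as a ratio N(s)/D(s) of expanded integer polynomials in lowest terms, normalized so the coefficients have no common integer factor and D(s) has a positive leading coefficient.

1. feedback reduction of M3, M4 -> 4/(2*s - 3)
2. reduce the series chain M1, M2, [M3/(1-M3*M4)], M5 - this is the overall T(s), already in the required normalized form

Final answer: (-2*s^2 - 2*s + 24)/(6*s^2 - 21*s + 18)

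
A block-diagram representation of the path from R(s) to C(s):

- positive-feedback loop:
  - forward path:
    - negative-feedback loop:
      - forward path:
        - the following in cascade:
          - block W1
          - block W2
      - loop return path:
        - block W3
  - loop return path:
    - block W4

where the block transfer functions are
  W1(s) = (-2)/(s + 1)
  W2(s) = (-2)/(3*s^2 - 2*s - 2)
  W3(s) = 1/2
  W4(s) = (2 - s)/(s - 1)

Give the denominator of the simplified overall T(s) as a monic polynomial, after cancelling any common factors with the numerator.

Reducing step by step:

Step 1 - reduce the series chain W1, W2 gives 4/(3*s^3 + s^2 - 4*s - 2)
Step 2 - close the feedback loop around (W1*W2), W3 gives 4/(3*s^3 + s^2 - 4*s)
Step 3 - apply the feedback formula to [(W1*W2)/(1+(W1*W2)*W3)], W4 gives (4*s - 4)/(3*s^4 - 2*s^3 - 5*s^2 + 8*s - 8)
No further cancellation is possible in the step-3 result, so that is T(s). Its denominator becomes monic after dividing by the leading coefficient 3.

Answer: s^4 - 2*s^3/3 - 5*s^2/3 + 8*s/3 - 8/3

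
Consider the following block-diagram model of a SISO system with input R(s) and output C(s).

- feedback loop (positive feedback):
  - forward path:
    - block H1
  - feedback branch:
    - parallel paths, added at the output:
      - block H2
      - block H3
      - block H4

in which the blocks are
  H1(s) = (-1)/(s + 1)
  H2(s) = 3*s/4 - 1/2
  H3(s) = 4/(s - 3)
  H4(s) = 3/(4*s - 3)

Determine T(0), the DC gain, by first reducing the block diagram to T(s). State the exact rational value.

First reduce the diagram to T(s).

Step 1. add H2, H3, H4 (parallel): (12*s^3 - 53*s^2 + 133*s - 102)/(16*s^2 - 60*s + 36)
Step 2. close the feedback loop around H1, (H2+H3+H4): (-16*s^2 + 60*s - 36)/(28*s^3 - 97*s^2 + 109*s - 66)
That last expression is T(s); at s = 0 only the constant terms survive, so T(0) = -36/(-66) = 6/11.

Answer: 6/11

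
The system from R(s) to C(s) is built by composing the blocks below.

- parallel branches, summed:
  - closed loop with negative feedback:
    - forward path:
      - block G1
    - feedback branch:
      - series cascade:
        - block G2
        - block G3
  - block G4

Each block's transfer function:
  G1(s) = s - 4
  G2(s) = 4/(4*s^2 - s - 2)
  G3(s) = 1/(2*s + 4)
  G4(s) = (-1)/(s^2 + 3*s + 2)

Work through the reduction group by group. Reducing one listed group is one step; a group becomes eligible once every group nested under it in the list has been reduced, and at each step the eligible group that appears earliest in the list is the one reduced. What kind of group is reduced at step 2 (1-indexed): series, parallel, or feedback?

Step 1: series reduction of G2, G3
Step 2: apply the feedback formula to G1, (G2*G3)
Step 3: sum the parallel branches [G1/(1+G1*(G2*G3))], G4
So the answer for step 2 is feedback.

Answer: feedback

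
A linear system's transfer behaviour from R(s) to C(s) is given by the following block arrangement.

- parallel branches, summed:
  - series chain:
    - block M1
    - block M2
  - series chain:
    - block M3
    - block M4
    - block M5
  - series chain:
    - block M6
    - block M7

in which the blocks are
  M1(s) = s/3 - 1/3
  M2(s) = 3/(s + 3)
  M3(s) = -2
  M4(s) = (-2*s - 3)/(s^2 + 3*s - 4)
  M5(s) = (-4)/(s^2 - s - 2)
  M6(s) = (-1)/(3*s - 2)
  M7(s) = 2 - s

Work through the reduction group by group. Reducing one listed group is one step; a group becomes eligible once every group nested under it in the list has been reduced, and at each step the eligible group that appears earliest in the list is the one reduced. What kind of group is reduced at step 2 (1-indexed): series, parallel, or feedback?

Step 1: series reduction of M1, M2
Step 2: combine M3, M4, M5 in series
Step 3: combine M6, M7 in series
Step 4: parallel reduction of (M1*M2), (M3*M4*M5), (M6*M7)
Step 2 collapses a series group.

Answer: series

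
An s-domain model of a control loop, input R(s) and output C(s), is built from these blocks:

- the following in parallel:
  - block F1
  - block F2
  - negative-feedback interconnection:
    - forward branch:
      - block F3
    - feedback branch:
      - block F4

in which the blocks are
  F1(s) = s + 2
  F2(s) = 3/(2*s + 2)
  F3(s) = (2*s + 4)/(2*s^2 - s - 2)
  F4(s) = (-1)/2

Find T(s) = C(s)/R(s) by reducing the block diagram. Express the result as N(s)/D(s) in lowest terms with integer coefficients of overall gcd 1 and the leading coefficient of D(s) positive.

First reduce the diagram to T(s).

Step 1. collapse the loop (F3 forward, F4 return): (s + 2)/(s^2 - s - 2)
Step 2. reduce the parallel group F1, F2, [F3/(1+F3*F4)] - this is the overall T(s), already in the required normalized form

Answer: (2*s^3 + 2*s^2 - 3*s - 10)/(2*s^2 - 2*s - 4)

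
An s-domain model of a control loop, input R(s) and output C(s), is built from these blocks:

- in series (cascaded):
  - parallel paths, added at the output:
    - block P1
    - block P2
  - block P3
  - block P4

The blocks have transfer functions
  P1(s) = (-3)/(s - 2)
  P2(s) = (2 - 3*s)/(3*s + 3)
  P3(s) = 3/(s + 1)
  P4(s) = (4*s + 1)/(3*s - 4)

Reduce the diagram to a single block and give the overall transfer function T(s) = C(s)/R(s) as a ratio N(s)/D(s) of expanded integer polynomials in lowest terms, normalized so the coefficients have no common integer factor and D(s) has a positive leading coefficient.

Answer: (-12*s^3 - 7*s^2 - 53*s - 13)/(3*s^4 - 4*s^3 - 9*s^2 + 6*s + 8)

Working:
1. parallel reduction of P1, P2 = (-3*s^2 - s - 13)/(3*s^2 - 3*s - 6)
2. multiply (P1+P2), P3, P4 (series): this yields T(s), and no further normalization is needed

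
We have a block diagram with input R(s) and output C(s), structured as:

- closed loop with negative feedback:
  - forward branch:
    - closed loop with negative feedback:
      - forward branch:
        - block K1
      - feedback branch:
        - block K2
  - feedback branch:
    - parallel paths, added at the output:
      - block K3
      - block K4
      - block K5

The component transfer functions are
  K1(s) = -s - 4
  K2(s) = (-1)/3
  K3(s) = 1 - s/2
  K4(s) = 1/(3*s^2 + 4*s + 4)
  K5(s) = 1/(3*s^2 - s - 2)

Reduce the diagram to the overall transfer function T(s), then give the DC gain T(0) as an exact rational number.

Answer: 6

Working:
1. reduce the feedback loop with forward K1 and return K2 = (-3*s - 12)/(s + 7)
2. sum the parallel branches K3, K4, K5 = (-9*s^5 + 9*s^4 + 16*s^3 + 28*s^2 - 10*s - 12)/(18*s^4 + 18*s^3 + 4*s^2 - 24*s - 16)
3. apply the feedback formula to [K1/(1+K1*K2)], (K3+K4+K5) = (-54*s^5 - 270*s^4 - 228*s^3 + 24*s^2 + 336*s + 192)/(27*s^6 + 99*s^5 - 12*s^4 - 146*s^3 - 302*s^2 - 28*s + 32)
Step 3 gives the overall T(s). Then T(0) = 192/32 = 6.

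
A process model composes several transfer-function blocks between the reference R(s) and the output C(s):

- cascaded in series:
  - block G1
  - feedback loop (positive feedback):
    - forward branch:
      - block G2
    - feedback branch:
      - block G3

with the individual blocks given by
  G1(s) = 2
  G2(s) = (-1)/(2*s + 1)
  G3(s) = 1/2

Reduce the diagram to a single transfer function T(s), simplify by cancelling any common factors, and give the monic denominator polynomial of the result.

(1) collapse the loop (G2 forward, G3 return): (-2)/(4*s + 3)
(2) series reduction of G1, [G2/(1-G2*G3)]: (-4)/(4*s + 3)
The result of step 2 is T(s) in lowest terms. Its denominator has leading coefficient 4; dividing the denominator through by 4 makes it monic.

Answer: s + 3/4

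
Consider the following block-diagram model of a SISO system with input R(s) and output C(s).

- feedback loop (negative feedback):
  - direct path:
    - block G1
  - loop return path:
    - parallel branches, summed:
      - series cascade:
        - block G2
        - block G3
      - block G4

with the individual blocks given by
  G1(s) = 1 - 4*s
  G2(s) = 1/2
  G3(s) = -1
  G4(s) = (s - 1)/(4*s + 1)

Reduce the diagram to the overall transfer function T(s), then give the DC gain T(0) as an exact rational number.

First reduce the diagram to T(s).

Step 1. series reduction of G2, G3; result (-1)/2
Step 2. combine (G2*G3), G4 in parallel; result (-2*s - 3)/(8*s + 2)
Step 3. collapse the loop (G1 forward, ((G2*G3)+G4) return); result (2 - 32*s^2)/(8*s^2 + 18*s - 1)
Evaluating the step-3 result (the overall T(s)) at s = 0 gives T(0) = 2/(-1) = -2.

Answer: -2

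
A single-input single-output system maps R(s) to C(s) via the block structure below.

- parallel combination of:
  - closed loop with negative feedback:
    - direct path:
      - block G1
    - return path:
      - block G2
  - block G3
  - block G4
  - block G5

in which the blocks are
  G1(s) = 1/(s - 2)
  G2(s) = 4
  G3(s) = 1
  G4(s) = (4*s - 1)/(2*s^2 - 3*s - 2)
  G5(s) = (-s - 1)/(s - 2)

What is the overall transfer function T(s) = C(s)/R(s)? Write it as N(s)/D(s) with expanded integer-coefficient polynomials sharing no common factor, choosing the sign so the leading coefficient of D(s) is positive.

Step 1. close the feedback loop around G1, G2, giving 1/(s + 2)
Step 2. parallel reduction of [G1/(1+G1*G2)], G3, G4, G5: this yields T(s), and no further normalization is needed

Final answer: (-11*s - 10)/(2*s^3 + s^2 - 8*s - 4)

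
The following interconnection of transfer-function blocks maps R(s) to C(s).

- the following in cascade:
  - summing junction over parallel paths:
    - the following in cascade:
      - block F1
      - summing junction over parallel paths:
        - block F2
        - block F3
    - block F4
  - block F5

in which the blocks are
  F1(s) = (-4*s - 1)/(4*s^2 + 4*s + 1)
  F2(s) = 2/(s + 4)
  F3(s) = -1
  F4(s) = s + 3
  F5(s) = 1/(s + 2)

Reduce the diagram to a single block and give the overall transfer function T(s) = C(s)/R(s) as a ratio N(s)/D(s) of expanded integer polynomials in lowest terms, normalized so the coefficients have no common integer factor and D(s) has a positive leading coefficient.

(1) parallel reduction of F2, F3 gives (-s - 2)/(s + 4)
(2) combine F1, (F2+F3) in series gives (4*s^2 + 9*s + 2)/(4*s^3 + 20*s^2 + 17*s + 4)
(3) reduce the parallel group (F1*(F2+F3)), F4 gives (4*s^4 + 32*s^3 + 81*s^2 + 64*s + 14)/(4*s^3 + 20*s^2 + 17*s + 4)
(4) series reduction of ((F1*(F2+F3))+F4), F5, which is the overall transfer function T(s) = C(s)/R(s) in lowest terms

Final answer: (4*s^4 + 32*s^3 + 81*s^2 + 64*s + 14)/(4*s^4 + 28*s^3 + 57*s^2 + 38*s + 8)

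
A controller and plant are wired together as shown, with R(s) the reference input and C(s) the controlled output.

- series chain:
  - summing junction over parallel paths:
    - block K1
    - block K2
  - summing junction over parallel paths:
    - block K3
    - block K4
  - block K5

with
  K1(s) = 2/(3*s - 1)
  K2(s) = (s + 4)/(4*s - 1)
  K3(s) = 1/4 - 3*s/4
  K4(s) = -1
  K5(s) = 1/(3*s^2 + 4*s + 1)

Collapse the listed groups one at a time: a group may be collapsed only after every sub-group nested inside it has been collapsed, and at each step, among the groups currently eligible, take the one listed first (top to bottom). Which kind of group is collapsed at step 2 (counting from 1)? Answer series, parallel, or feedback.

The answer is parallel.

Reasoning:
Step 1 - sum the parallel branches K1, K2
Step 2 - reduce the parallel group K3, K4
Step 3 - multiply (K1+K2), (K3+K4), K5 (series)
So the answer for step 2 is parallel.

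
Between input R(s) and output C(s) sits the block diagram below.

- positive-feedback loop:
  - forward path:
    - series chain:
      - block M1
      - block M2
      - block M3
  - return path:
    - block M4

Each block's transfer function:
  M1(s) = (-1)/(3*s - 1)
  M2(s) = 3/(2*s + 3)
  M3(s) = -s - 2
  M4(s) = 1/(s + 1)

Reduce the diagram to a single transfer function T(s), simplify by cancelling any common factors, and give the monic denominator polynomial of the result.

Reducing step by step:

1. series reduction of M1, M2, M3: (3*s + 6)/(6*s^2 + 7*s - 3)
2. apply the feedback formula to (M1*M2*M3), M4: (3*s^2 + 9*s + 6)/(6*s^3 + 13*s^2 + s - 9)
T(s) is the step-2 result (common factors already cancelled). Leading coefficient of the denominator: 6. Divide through by 6 for the monic polynomial.

Answer: s^3 + 13*s^2/6 + s/6 - 3/2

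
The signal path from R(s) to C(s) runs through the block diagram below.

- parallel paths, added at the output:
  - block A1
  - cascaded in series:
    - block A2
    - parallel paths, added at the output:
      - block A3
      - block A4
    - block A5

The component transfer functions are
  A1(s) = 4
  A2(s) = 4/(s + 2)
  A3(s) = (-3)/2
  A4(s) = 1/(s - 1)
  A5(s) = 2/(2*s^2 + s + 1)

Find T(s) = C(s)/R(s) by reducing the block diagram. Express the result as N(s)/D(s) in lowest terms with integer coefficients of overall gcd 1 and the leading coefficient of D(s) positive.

Step 1: reduce the parallel group A3, A4 = (5 - 3*s)/(2*s - 2)
Step 2: series reduction of A2, (A3+A4), A5 = (20 - 12*s)/(2*s^4 + 3*s^3 - 2*s^2 - s - 2)
Step 3: reduce the parallel group A1, (A2*(A3+A4)*A5) - this is the overall T(s), already in the required normalized form

Final answer: (8*s^4 + 12*s^3 - 8*s^2 - 16*s + 12)/(2*s^4 + 3*s^3 - 2*s^2 - s - 2)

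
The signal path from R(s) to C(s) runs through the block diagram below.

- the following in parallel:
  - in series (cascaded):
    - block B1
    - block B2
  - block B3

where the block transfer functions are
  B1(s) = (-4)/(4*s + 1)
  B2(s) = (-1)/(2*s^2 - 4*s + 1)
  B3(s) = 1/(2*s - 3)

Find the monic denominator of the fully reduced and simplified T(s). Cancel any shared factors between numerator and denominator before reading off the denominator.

First reduce the diagram to T(s).

Step 1: combine B1, B2 in series gives 4/(8*s^3 - 14*s^2 + 1)
Step 2: add (B1*B2), B3 (parallel) gives (8*s^3 - 14*s^2 + 8*s - 11)/(16*s^4 - 52*s^3 + 42*s^2 + 2*s - 3)
Step 2 gives the fully reduced T(s), with no common factor left to cancel. The denominator's leading coefficient is 16, so divide each of its coefficients by 16 to get the monic form.

Answer: s^4 - 13*s^3/4 + 21*s^2/8 + s/8 - 3/16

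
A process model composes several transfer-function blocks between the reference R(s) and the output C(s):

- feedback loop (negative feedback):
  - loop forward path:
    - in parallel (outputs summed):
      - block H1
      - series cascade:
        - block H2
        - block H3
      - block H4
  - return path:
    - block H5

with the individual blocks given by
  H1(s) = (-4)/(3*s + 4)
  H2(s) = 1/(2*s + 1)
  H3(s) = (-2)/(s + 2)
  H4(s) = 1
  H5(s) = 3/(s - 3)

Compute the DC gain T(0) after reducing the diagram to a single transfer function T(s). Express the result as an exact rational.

1. combine H2, H3 in series = (-2)/(2*s^2 + 5*s + 2)
2. parallel reduction of H1, (H2*H3), H4 = (6*s^3 + 15*s^2 - 8)/(6*s^3 + 23*s^2 + 26*s + 8)
3. collapse the loop ((H1+(H2*H3)+H4) forward, H5 return) = (6*s^4 - 3*s^3 - 45*s^2 - 8*s + 24)/(6*s^4 + 23*s^3 + 2*s^2 - 70*s - 48)
That last expression is T(s); at s = 0 only the constant terms survive, so T(0) = 24/(-48) = -1/2.

Therefore the answer is -1/2.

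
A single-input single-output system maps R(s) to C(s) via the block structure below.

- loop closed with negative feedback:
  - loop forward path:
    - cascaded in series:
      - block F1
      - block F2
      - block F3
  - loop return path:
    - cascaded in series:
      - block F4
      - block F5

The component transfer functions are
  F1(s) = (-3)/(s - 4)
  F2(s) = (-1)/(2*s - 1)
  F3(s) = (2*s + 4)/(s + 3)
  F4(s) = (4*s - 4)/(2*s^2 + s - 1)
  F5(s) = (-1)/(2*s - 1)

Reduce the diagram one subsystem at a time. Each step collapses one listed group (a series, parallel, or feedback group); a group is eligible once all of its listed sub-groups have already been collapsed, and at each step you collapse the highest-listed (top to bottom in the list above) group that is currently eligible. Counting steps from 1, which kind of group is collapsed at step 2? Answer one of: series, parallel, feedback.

Reducing step by step:

Step 1 - multiply F1, F2, F3 (series)
Step 2 - combine F4, F5 in series
Step 3 - feedback reduction of (F1*F2*F3), (F4*F5)
Step 2: series.

Answer: series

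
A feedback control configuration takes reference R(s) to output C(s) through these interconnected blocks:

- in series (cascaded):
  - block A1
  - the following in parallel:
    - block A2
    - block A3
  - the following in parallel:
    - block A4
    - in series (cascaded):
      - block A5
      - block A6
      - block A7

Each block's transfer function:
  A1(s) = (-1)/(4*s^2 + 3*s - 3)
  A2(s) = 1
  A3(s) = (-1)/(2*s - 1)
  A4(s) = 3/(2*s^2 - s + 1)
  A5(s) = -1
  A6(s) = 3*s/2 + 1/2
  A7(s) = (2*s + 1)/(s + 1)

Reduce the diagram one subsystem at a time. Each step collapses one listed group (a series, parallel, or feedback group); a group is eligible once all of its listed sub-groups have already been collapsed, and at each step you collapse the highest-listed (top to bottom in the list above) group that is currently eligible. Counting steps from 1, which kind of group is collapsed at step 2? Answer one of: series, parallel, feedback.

Reducing step by step:

Step 1 - parallel reduction of A2, A3
Step 2 - combine A5, A6, A7 in series
Step 3 - reduce the parallel group A4, (A5*A6*A7)
Step 4 - multiply A1, (A2+A3), (A4+(A5*A6*A7)) (series)
So the answer for step 2 is series.

Answer: series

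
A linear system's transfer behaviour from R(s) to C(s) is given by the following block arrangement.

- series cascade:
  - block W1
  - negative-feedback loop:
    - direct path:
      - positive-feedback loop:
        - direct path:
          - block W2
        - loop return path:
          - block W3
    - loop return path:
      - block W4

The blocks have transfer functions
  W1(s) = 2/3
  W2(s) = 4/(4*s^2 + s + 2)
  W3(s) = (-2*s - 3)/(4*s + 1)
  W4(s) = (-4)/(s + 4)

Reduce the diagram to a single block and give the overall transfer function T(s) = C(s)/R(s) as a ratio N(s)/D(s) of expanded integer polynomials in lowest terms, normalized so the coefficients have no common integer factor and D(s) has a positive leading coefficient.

Answer: (32*s^2 + 136*s + 32)/(48*s^4 + 216*s^3 + 147*s^2 + 54*s + 120)

Working:
Step 1. close the feedback loop around W2, W3, giving (16*s + 4)/(16*s^3 + 8*s^2 + 17*s + 14)
Step 2. apply the feedback formula to [W2/(1-W2*W3)], W4, giving (16*s^2 + 68*s + 16)/(16*s^4 + 72*s^3 + 49*s^2 + 18*s + 40)
Step 3. multiply W1, [[W2/(1-W2*W3)]/(1+[W2/(1-W2*W3)]*W4)] (series), which is the overall transfer function T(s) = C(s)/R(s) in lowest terms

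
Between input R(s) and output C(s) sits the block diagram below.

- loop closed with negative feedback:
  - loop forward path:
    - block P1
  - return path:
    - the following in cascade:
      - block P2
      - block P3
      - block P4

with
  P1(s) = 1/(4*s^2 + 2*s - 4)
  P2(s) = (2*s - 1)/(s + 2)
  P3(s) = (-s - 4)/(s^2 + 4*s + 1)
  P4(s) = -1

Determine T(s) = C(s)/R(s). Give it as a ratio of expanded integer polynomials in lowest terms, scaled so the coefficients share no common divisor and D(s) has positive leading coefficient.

The answer is (s^3 + 6*s^2 + 9*s + 2)/(4*s^5 + 26*s^4 + 44*s^3 + 4*s^2 - 25*s - 12).

Reasoning:
Step 1. multiply P2, P3, P4 (series) gives (2*s^2 + 7*s - 4)/(s^3 + 6*s^2 + 9*s + 2)
Step 2. apply the feedback formula to P1, (P2*P3*P4), giving the overall T(s)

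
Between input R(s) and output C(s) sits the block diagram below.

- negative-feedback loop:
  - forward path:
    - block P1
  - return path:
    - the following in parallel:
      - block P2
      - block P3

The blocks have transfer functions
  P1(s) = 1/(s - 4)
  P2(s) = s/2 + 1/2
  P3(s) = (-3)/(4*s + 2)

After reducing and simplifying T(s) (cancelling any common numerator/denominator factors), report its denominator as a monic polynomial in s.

The answer is s^2 - 11*s/6 - 5/3.

Reasoning:
Step 1 - add P2, P3 (parallel), giving (2*s^2 + 3*s - 2)/(4*s + 2)
Step 2 - collapse the loop (P1 forward, (P2+P3) return), giving (4*s + 2)/(6*s^2 - 11*s - 10)
That last expression is T(s), already simplified. Scaling its denominator by 1/6 (the reciprocal of the leading coefficient) yields the monic denominator.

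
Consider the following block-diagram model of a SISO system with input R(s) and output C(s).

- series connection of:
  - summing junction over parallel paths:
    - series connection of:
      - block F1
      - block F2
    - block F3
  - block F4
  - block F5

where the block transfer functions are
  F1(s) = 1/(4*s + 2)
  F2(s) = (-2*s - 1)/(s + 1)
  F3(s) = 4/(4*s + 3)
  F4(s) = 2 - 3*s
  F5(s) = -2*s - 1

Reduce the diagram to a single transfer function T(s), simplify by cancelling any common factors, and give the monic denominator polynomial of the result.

(1) series reduction of F1, F2 gives (-1)/(2*s + 2)
(2) combine (F1*F2), F3 in parallel gives (4*s + 5)/(8*s^2 + 14*s + 6)
(3) series reduction of ((F1*F2)+F3), F4, F5 gives (24*s^3 + 26*s^2 - 13*s - 10)/(8*s^2 + 14*s + 6)
That last expression is T(s), already simplified. Scaling its denominator by 1/8 (the reciprocal of the leading coefficient) yields the monic denominator.

Final answer: s^2 + 7*s/4 + 3/4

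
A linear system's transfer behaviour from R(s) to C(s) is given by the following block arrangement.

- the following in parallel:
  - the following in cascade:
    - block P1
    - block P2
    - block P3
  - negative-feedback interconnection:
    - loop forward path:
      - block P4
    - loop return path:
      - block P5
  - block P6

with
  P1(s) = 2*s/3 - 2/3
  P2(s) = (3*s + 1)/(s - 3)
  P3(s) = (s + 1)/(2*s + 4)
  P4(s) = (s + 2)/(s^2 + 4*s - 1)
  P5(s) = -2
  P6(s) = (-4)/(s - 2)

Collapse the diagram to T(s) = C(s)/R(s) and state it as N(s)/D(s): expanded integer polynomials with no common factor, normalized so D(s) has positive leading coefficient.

Reducing step by step:

Step 1 - cascade P1, P2, P3, giving (3*s^3 + s^2 - 3*s - 1)/(3*s^2 - 3*s - 18)
Step 2 - collapse the loop (P4 forward, P5 return), giving (s + 2)/(s^2 + 2*s - 5)
Step 3 - parallel reduction of (P1*P2*P3), [P4/(1+P4*P5)], P6: this yields T(s), and no further normalization is needed

Answer: (3*s^6 + s^5 - 39*s^4 + 5*s^3 + 163*s^2 + 75*s - 298)/(3*s^5 - 3*s^4 - 45*s^3 + 57*s^2 + 132*s - 180)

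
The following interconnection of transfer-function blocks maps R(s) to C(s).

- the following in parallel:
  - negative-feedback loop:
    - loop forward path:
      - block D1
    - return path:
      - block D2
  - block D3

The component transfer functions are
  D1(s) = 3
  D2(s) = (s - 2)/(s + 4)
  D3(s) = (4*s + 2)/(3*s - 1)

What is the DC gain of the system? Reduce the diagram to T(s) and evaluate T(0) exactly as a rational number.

Step 1. collapse the loop (D1 forward, D2 return) gives (3*s + 12)/(4*s - 2)
Step 2. parallel reduction of [D1/(1+D1*D2)], D3 gives (25*s^2 + 33*s - 16)/(12*s^2 - 10*s + 2)
Evaluating the step-2 result (the overall T(s)) at s = 0 gives T(0) = -16/2 = -8.

Hence the answer: -8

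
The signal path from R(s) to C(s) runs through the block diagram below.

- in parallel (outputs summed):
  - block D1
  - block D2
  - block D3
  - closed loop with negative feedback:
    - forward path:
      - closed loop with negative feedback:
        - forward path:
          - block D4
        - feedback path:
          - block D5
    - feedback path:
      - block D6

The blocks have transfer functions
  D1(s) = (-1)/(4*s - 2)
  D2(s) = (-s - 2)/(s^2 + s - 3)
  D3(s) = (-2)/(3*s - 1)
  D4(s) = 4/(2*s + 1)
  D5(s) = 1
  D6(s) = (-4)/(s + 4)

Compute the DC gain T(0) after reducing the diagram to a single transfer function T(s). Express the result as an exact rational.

The answer is 43/6.

Reasoning:
1. reduce the feedback loop with forward D4 and return D5; result 4/(2*s + 5)
2. collapse the loop ([D4/(1+D4*D5)] forward, D6 return); result (4*s + 16)/(2*s^2 + 13*s + 4)
3. add D1, D2, D3, [[D4/(1+D4*D5)]/(1+[D4/(1+D4*D5)]*D6)] (parallel); result (2*s^5 - 139*s^4 - 384*s^3 + 34*s^2 + 465*s - 172)/(24*s^6 + 160*s^5 - 14*s^4 - 500*s^3 + 228*s^2 + 50*s - 24)
Step 3 gives the overall T(s). Then T(0) = -172/(-24) = 43/6.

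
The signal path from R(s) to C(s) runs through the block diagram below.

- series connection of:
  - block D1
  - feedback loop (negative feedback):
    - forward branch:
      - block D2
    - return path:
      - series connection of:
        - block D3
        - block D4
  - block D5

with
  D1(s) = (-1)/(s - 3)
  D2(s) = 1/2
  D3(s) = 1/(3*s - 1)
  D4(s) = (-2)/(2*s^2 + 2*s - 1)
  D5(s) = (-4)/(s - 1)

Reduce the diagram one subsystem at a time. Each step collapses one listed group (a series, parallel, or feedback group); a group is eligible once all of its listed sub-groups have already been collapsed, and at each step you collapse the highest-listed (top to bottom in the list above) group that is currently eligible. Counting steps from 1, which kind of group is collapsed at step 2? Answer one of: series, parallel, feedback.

1. multiply D3, D4 (series)
2. feedback reduction of D2, (D3*D4)
3. reduce the series chain D1, [D2/(1+D2*(D3*D4))], D5
Step 2: feedback.

Therefore the answer is feedback.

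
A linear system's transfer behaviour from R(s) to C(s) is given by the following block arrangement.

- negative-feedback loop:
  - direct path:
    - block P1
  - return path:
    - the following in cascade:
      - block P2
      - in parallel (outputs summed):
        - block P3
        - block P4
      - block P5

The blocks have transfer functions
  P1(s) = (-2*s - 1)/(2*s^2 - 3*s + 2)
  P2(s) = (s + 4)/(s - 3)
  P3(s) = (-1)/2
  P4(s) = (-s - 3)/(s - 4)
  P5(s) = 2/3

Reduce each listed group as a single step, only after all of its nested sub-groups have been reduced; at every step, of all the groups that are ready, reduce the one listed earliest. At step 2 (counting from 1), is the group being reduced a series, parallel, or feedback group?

[1] sum the parallel branches P3, P4
[2] series reduction of P2, (P3+P4), P5
[3] apply the feedback formula to P1, (P2*(P3+P4)*P5)
Step 2: series.

Answer: series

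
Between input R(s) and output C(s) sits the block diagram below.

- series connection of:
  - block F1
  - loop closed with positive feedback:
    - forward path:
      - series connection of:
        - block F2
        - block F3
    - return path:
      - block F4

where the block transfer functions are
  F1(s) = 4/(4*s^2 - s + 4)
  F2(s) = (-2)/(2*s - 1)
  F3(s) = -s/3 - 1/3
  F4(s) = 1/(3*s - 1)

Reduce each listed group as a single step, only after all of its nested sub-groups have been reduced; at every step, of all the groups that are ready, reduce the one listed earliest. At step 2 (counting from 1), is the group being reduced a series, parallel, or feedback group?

Reducing step by step:

[1] combine F2, F3 in series
[2] apply the feedback formula to (F2*F3), F4
[3] combine F1, [(F2*F3)/(1-(F2*F3)*F4)] in series
Step 2: feedback.

Answer: feedback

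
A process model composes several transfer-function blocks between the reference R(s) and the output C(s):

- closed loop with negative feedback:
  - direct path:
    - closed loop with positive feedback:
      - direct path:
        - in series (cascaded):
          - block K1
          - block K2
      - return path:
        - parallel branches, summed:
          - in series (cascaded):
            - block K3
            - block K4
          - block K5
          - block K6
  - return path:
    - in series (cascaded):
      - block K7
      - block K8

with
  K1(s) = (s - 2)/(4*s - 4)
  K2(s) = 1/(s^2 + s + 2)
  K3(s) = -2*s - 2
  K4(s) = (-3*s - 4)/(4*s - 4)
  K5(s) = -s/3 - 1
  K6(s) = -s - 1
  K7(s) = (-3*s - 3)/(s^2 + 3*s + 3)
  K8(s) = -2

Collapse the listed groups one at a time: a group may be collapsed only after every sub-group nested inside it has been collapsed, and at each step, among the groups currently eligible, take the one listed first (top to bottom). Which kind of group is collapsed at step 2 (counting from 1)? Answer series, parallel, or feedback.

Reducing step by step:

Step 1 - multiply K1, K2 (series)
Step 2 - reduce the series chain K3, K4
Step 3 - add (K3*K4), K5, K6 (parallel)
Step 4 - feedback reduction of (K1*K2), ((K3*K4)+K5+K6)
Step 5 - reduce the series chain K7, K8
Step 6 - close the feedback loop around [(K1*K2)/(1-(K1*K2)*((K3*K4)+K5+K6))], (K7*K8)
At step 2 the group reduced is series.

Answer: series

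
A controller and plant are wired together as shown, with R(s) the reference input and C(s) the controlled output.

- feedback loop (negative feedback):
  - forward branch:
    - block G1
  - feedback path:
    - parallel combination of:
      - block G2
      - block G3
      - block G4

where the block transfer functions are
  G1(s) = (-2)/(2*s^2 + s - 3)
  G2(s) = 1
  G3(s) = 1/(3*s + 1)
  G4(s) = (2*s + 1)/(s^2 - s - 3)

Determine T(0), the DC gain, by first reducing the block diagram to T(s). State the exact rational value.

Step 1 - add G2, G3, G4 (parallel) = (3*s^3 + 5*s^2 - 6*s - 5)/(3*s^3 - 2*s^2 - 10*s - 3)
Step 2 - apply the feedback formula to G1, (G2+G3+G4) = (-6*s^3 + 4*s^2 + 20*s + 6)/(6*s^5 - s^4 - 37*s^3 - 20*s^2 + 39*s + 19)
The step-2 result is T(s). Setting s = 0: T(0) = 6/19.

Final answer: 6/19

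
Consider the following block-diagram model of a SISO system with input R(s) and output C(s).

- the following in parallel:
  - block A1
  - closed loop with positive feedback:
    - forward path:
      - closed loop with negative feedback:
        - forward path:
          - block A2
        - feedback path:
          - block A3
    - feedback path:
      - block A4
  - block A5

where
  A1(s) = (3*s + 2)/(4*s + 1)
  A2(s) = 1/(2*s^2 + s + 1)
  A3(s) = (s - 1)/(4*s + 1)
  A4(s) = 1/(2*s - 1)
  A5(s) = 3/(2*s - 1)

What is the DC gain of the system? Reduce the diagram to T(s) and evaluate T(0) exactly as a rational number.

First reduce the diagram to T(s).

Step 1: feedback reduction of A2, A3 gives (4*s + 1)/(8*s^3 + 6*s^2 + 6*s)
Step 2: feedback reduction of [A2/(1+A2*A3)], A4 gives (8*s^2 - 2*s - 1)/(16*s^4 + 4*s^3 + 6*s^2 - 10*s - 1)
Step 3: combine A1, [[A2/(1+A2*A3)]/(1-[A2/(1+A2*A3)]*A4)], A5 in parallel gives (96*s^6 + 232*s^5 + 168*s^4 - 10*s^3 - 142*s^2 - 19*s)/(128*s^6 + 24*s^4 - 96*s^3 + 6*s^2 + 12*s + 1)
Step 3 gives the overall T(s). Then T(0) = 0/1 = 0.

Answer: 0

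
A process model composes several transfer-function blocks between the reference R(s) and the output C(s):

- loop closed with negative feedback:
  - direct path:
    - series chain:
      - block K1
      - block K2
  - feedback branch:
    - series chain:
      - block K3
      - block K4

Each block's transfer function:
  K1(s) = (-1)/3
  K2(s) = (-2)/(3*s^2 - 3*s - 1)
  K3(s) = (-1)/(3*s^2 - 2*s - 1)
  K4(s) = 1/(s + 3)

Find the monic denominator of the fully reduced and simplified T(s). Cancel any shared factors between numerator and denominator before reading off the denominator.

Reducing step by step:

[1] combine K1, K2 in series gives 2/(9*s^2 - 9*s - 3)
[2] reduce the series chain K3, K4 gives (-1)/(3*s^3 + 7*s^2 - 7*s - 3)
[3] feedback reduction of (K1*K2), (K3*K4) gives (6*s^3 + 14*s^2 - 14*s - 6)/(27*s^5 + 36*s^4 - 135*s^3 + 15*s^2 + 48*s + 7)
Step 3 gives the fully reduced T(s), with no common factor left to cancel. The denominator's leading coefficient is 27, so divide each of its coefficients by 27 to get the monic form.

Answer: s^5 + 4*s^4/3 - 5*s^3 + 5*s^2/9 + 16*s/9 + 7/27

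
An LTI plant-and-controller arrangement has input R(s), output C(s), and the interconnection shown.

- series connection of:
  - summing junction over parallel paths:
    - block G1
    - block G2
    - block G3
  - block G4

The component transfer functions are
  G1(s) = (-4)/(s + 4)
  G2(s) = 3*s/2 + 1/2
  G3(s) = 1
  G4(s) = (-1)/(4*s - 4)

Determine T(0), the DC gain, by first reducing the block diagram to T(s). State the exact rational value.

The answer is 1/8.

Reasoning:
1. add G1, G2, G3 (parallel) -> (3*s^2 + 15*s + 4)/(2*s + 8)
2. multiply (G1+G2+G3), G4 (series) -> (-3*s^2 - 15*s - 4)/(8*s^2 + 24*s - 32)
The step-2 result is T(s). Setting s = 0: T(0) = -4/(-32) = 1/8.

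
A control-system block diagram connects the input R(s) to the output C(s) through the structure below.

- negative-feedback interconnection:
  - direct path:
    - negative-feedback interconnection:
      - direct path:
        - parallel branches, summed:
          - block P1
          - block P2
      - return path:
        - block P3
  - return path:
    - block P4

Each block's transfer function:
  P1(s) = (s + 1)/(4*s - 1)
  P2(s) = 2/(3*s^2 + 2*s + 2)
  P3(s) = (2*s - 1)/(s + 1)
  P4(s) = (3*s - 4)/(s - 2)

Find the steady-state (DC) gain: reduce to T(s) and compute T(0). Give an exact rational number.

Reducing step by step:

[1] reduce the parallel group P1, P2 -> (3*s^3 + 5*s^2 + 12*s)/(12*s^3 + 5*s^2 + 6*s - 2)
[2] collapse the loop ((P1+P2) forward, P3 return) -> (3*s^4 + 8*s^3 + 17*s^2 + 12*s)/(18*s^4 + 24*s^3 + 30*s^2 - 8*s - 2)
[3] apply the feedback formula to [(P1+P2)/(1+(P1+P2)*P3)], P4 -> (3*s^5 + 2*s^4 + s^3 - 22*s^2 - 24*s)/(27*s^5 + s^3 - 100*s^2 - 34*s + 4)
DC gain: substitute s = 0 into T(s) from step 3: T(0) = 0/4 = 0.

Answer: 0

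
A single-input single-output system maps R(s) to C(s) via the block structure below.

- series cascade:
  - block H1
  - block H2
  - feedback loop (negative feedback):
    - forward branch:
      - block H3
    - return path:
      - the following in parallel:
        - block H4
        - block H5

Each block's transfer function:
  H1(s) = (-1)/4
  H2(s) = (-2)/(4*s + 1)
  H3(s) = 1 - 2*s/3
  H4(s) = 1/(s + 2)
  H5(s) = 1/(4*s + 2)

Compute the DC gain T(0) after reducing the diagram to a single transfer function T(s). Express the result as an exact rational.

1. combine H4, H5 in parallel, giving (5*s + 4)/(4*s^2 + 10*s + 4)
2. collapse the loop (H3 forward, (H4+H5) return), giving (-8*s^3 - 8*s^2 + 22*s + 12)/(2*s^2 + 37*s + 24)
3. reduce the series chain H1, H2, [H3/(1+H3*(H4+H5))], giving (-4*s^3 - 4*s^2 + 11*s + 6)/(8*s^3 + 150*s^2 + 133*s + 24)
Evaluating the step-3 result (the overall T(s)) at s = 0 gives T(0) = 6/24 = 1/4.

Final answer: 1/4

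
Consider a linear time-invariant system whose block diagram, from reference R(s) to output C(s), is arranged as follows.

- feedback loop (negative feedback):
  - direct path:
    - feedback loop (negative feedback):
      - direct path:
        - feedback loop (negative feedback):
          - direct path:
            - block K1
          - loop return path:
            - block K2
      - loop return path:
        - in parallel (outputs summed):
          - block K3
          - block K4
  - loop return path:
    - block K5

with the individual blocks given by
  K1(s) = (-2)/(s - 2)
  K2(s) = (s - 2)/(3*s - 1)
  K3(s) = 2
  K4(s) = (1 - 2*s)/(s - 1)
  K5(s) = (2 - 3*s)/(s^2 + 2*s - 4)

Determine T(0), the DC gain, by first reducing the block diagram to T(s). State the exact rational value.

Step 1 - apply the feedback formula to K1, K2, giving (2 - 6*s)/(3*s^2 - 9*s + 6)
Step 2 - add K3, K4 (parallel), giving (-1)/(s - 1)
Step 3 - collapse the loop ([K1/(1+K1*K2)] forward, (K3+K4) return), giving (-6*s^2 + 8*s - 2)/(3*s^3 - 12*s^2 + 21*s - 8)
Step 4 - close the feedback loop around [[K1/(1+K1*K2)]/(1+[K1/(1+K1*K2)]*(K3+K4))], K5, giving (-6*s^4 - 4*s^3 + 38*s^2 - 36*s + 8)/(3*s^5 - 6*s^4 + 3*s^3 + 46*s^2 - 78*s + 28)
Step 4 gives the overall T(s). Then T(0) = 8/28 = 2/7.

Final answer: 2/7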